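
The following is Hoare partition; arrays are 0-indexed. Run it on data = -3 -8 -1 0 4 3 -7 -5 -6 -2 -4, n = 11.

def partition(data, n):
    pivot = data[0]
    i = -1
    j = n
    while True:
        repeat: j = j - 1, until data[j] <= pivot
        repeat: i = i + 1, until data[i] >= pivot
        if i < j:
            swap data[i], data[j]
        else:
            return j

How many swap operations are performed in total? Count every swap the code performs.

4

pivot = data[0] = -3; i = -1, j = 11
j→10 (data[10]=-4≤-3), i→0 (data[0]=-3≥-3); i<j, swap → -4 -8 -1 0 4 3 -7 -5 -6 -2 -3
j→8 (data[8]=-6≤-3), i→2 (data[2]=-1≥-3); i<j, swap → -4 -8 -6 0 4 3 -7 -5 -1 -2 -3
j→7 (data[7]=-5≤-3), i→3 (data[3]=0≥-3); i<j, swap → -4 -8 -6 -5 4 3 -7 0 -1 -2 -3
j→6 (data[6]=-7≤-3), i→4 (data[4]=4≥-3); i<j, swap → -4 -8 -6 -5 -7 3 4 0 -1 -2 -3
j→4, i→5; i≥j, return j=4. data = -4 -8 -6 -5 -7 3 4 0 -1 -2 -3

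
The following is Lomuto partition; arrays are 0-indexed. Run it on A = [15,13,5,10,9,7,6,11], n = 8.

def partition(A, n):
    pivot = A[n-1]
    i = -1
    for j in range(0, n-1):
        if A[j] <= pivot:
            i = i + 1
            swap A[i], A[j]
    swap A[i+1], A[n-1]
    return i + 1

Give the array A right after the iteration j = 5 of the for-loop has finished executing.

pivot=11, i=-1
j=0: 15>11, skip
j=1: 13>11, skip
j=2: 5≤11, i=0, swap(0,2) ⇒ [5,13,15,10,9,7,6,11]
j=3: 10≤11, i=1, swap(1,3) ⇒ [5,10,15,13,9,7,6,11]
j=4: 9≤11, i=2, swap(2,4) ⇒ [5,10,9,13,15,7,6,11]
j=5: 7≤11, i=3, swap(3,5) ⇒ [5,10,9,7,15,13,6,11]
(after j=5) A = [5,10,9,7,15,13,6,11]

[5,10,9,7,15,13,6,11]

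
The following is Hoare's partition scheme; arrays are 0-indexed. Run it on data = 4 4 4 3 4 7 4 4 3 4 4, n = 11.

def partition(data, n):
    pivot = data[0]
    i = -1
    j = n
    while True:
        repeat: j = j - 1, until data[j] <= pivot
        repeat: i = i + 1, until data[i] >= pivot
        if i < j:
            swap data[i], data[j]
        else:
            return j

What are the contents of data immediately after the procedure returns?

pivot = data[0] = 4; i = -1, j = 11
j→10 (data[10]=4≤4), i→0 (data[0]=4≥4); i<j, swap → 4 4 4 3 4 7 4 4 3 4 4
j→9 (data[9]=4≤4), i→1 (data[1]=4≥4); i<j, swap → 4 4 4 3 4 7 4 4 3 4 4
j→8 (data[8]=3≤4), i→2 (data[2]=4≥4); i<j, swap → 4 4 3 3 4 7 4 4 4 4 4
j→7 (data[7]=4≤4), i→4 (data[4]=4≥4); i<j, swap → 4 4 3 3 4 7 4 4 4 4 4
j→6 (data[6]=4≤4), i→5 (data[5]=7≥4); i<j, swap → 4 4 3 3 4 4 7 4 4 4 4
j→5, i→6; i≥j, return j=5. data = 4 4 3 3 4 4 7 4 4 4 4

4 4 3 3 4 4 7 4 4 4 4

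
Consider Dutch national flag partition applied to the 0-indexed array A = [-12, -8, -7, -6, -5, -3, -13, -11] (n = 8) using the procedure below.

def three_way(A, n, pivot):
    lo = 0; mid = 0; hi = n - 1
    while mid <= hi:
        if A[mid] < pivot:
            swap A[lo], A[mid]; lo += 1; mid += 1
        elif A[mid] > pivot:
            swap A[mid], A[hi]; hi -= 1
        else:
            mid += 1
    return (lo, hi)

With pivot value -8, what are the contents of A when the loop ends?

[-12, -11, -13, -8, -3, -5, -6, -7]

lo=0 mid=0 hi=7
-12<-8: swap(0,0), lo=1 mid=1 ⇒ [-12, -8, -7, -6, -5, -3, -13, -11]
-8=-8: mid=2
-7>-8: swap(2,7), hi=6 ⇒ [-12, -8, -11, -6, -5, -3, -13, -7]
-11<-8: swap(1,2), lo=2 mid=3 ⇒ [-12, -11, -8, -6, -5, -3, -13, -7]
-6>-8: swap(3,6), hi=5 ⇒ [-12, -11, -8, -13, -5, -3, -6, -7]
-13<-8: swap(2,3), lo=3 mid=4 ⇒ [-12, -11, -13, -8, -5, -3, -6, -7]
-5>-8: swap(4,5), hi=4 ⇒ [-12, -11, -13, -8, -3, -5, -6, -7]
-3>-8: swap(4,4), hi=3 ⇒ [-12, -11, -13, -8, -3, -5, -6, -7]
done. lo=3 hi=3; A=[-12, -11, -13, -8, -3, -5, -6, -7]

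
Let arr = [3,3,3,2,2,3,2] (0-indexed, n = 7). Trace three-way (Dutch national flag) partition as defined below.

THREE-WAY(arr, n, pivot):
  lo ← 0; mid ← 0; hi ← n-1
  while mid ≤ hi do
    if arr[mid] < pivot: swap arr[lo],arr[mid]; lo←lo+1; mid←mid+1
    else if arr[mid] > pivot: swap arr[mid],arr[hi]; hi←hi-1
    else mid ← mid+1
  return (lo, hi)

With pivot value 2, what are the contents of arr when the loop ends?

[2,2,2,3,3,3,3]

pivot = 2; lo=0, mid=0, hi=6
arr[mid]=3>2: swap arr[0],arr[6]; hi=5 → [2,3,3,2,2,3,3]
arr[mid]=2=2: mid=1
arr[mid]=3>2: swap arr[1],arr[5]; hi=4 → [2,3,3,2,2,3,3]
arr[mid]=3>2: swap arr[1],arr[4]; hi=3 → [2,2,3,2,3,3,3]
arr[mid]=2=2: mid=2
arr[mid]=3>2: swap arr[2],arr[3]; hi=2 → [2,2,2,3,3,3,3]
arr[mid]=2=2: mid=3
end: lo=0, hi=2; arr = [2,2,2,3,3,3,3]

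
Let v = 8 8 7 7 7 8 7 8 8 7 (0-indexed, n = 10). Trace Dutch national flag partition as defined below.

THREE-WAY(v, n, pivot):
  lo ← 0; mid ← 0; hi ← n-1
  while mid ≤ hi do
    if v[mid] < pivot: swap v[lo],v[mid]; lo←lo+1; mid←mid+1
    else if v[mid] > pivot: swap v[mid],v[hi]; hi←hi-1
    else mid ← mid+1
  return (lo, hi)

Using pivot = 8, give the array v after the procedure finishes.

lo=0 mid=0 hi=9
8=8: mid=1
8=8: mid=2
7<8: swap(0,2), lo=1 mid=3 ⇒ 7 8 8 7 7 8 7 8 8 7
7<8: swap(1,3), lo=2 mid=4 ⇒ 7 7 8 8 7 8 7 8 8 7
7<8: swap(2,4), lo=3 mid=5 ⇒ 7 7 7 8 8 8 7 8 8 7
8=8: mid=6
7<8: swap(3,6), lo=4 mid=7 ⇒ 7 7 7 7 8 8 8 8 8 7
8=8: mid=8
8=8: mid=9
7<8: swap(4,9), lo=5 mid=10 ⇒ 7 7 7 7 7 8 8 8 8 8
done. lo=5 hi=9; v=7 7 7 7 7 8 8 8 8 8

7 7 7 7 7 8 8 8 8 8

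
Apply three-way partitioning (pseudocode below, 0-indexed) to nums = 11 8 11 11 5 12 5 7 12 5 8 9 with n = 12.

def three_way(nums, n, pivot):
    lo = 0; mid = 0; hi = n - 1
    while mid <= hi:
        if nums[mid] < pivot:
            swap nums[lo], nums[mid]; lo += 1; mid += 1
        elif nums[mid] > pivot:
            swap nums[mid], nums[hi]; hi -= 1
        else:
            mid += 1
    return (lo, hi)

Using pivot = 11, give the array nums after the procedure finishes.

8 5 9 5 7 8 5 11 11 11 12 12

pivot = 11; lo=0, mid=0, hi=11
nums[mid]=11=11: mid=1
nums[mid]=8<11: swap nums[0],nums[1]; lo=1,mid=2 → 8 11 11 11 5 12 5 7 12 5 8 9
nums[mid]=11=11: mid=3
nums[mid]=11=11: mid=4
nums[mid]=5<11: swap nums[1],nums[4]; lo=2,mid=5 → 8 5 11 11 11 12 5 7 12 5 8 9
nums[mid]=12>11: swap nums[5],nums[11]; hi=10 → 8 5 11 11 11 9 5 7 12 5 8 12
nums[mid]=9<11: swap nums[2],nums[5]; lo=3,mid=6 → 8 5 9 11 11 11 5 7 12 5 8 12
nums[mid]=5<11: swap nums[3],nums[6]; lo=4,mid=7 → 8 5 9 5 11 11 11 7 12 5 8 12
nums[mid]=7<11: swap nums[4],nums[7]; lo=5,mid=8 → 8 5 9 5 7 11 11 11 12 5 8 12
nums[mid]=12>11: swap nums[8],nums[10]; hi=9 → 8 5 9 5 7 11 11 11 8 5 12 12
nums[mid]=8<11: swap nums[5],nums[8]; lo=6,mid=9 → 8 5 9 5 7 8 11 11 11 5 12 12
nums[mid]=5<11: swap nums[6],nums[9]; lo=7,mid=10 → 8 5 9 5 7 8 5 11 11 11 12 12
end: lo=7, hi=9; nums = 8 5 9 5 7 8 5 11 11 11 12 12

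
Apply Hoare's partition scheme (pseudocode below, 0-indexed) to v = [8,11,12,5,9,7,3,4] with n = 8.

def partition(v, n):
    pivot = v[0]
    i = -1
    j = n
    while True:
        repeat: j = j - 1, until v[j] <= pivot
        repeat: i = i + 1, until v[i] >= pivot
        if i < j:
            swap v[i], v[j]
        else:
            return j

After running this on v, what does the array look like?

[4,3,7,5,9,12,11,8]

pivot = v[0] = 8; i = -1, j = 8
j→7 (v[7]=4≤8), i→0 (v[0]=8≥8); i<j, swap → [4,11,12,5,9,7,3,8]
j→6 (v[6]=3≤8), i→1 (v[1]=11≥8); i<j, swap → [4,3,12,5,9,7,11,8]
j→5 (v[5]=7≤8), i→2 (v[2]=12≥8); i<j, swap → [4,3,7,5,9,12,11,8]
j→3, i→4; i≥j, return j=3. v = [4,3,7,5,9,12,11,8]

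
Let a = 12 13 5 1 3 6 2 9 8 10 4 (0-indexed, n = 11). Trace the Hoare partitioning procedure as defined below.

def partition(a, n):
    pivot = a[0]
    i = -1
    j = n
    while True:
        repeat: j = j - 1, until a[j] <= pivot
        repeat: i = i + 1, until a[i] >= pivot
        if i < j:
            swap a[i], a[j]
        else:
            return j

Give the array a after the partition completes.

4 10 5 1 3 6 2 9 8 13 12

pivot = a[0] = 12; i = -1, j = 11
j→10 (a[10]=4≤12), i→0 (a[0]=12≥12); i<j, swap → 4 13 5 1 3 6 2 9 8 10 12
j→9 (a[9]=10≤12), i→1 (a[1]=13≥12); i<j, swap → 4 10 5 1 3 6 2 9 8 13 12
j→8, i→9; i≥j, return j=8. a = 4 10 5 1 3 6 2 9 8 13 12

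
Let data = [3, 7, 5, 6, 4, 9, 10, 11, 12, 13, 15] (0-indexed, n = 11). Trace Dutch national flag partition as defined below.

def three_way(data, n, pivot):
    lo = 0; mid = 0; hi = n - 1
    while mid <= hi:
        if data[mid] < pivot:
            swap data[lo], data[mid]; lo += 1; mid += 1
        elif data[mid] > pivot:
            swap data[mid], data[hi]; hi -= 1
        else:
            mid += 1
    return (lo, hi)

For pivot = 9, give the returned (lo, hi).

(5, 5)

lo=0 mid=0 hi=10
3<9: swap(0,0), lo=1 mid=1 ⇒ [3, 7, 5, 6, 4, 9, 10, 11, 12, 13, 15]
7<9: swap(1,1), lo=2 mid=2 ⇒ [3, 7, 5, 6, 4, 9, 10, 11, 12, 13, 15]
5<9: swap(2,2), lo=3 mid=3 ⇒ [3, 7, 5, 6, 4, 9, 10, 11, 12, 13, 15]
6<9: swap(3,3), lo=4 mid=4 ⇒ [3, 7, 5, 6, 4, 9, 10, 11, 12, 13, 15]
4<9: swap(4,4), lo=5 mid=5 ⇒ [3, 7, 5, 6, 4, 9, 10, 11, 12, 13, 15]
9=9: mid=6
10>9: swap(6,10), hi=9 ⇒ [3, 7, 5, 6, 4, 9, 15, 11, 12, 13, 10]
15>9: swap(6,9), hi=8 ⇒ [3, 7, 5, 6, 4, 9, 13, 11, 12, 15, 10]
13>9: swap(6,8), hi=7 ⇒ [3, 7, 5, 6, 4, 9, 12, 11, 13, 15, 10]
12>9: swap(6,7), hi=6 ⇒ [3, 7, 5, 6, 4, 9, 11, 12, 13, 15, 10]
11>9: swap(6,6), hi=5 ⇒ [3, 7, 5, 6, 4, 9, 11, 12, 13, 15, 10]
done. lo=5 hi=5; data=[3, 7, 5, 6, 4, 9, 11, 12, 13, 15, 10]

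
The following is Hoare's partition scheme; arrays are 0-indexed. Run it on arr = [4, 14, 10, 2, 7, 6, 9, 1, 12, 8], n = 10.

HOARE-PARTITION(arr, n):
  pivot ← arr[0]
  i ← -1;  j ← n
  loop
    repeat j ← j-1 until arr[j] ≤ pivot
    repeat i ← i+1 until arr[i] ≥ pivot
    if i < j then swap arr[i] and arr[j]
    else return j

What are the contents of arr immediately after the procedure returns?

pivot = arr[0] = 4; i = -1, j = 10
j→7 (arr[7]=1≤4), i→0 (arr[0]=4≥4); i<j, swap → [1, 14, 10, 2, 7, 6, 9, 4, 12, 8]
j→3 (arr[3]=2≤4), i→1 (arr[1]=14≥4); i<j, swap → [1, 2, 10, 14, 7, 6, 9, 4, 12, 8]
j→1, i→2; i≥j, return j=1. arr = [1, 2, 10, 14, 7, 6, 9, 4, 12, 8]

[1, 2, 10, 14, 7, 6, 9, 4, 12, 8]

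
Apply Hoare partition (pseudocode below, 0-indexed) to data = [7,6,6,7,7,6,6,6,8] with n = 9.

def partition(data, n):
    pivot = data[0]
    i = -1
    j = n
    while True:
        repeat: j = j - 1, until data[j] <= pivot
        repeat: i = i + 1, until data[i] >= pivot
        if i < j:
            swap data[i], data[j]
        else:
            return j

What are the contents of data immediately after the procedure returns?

[6,6,6,6,6,7,7,7,8]

pivot = data[0] = 7; i = -1, j = 9
j→7 (data[7]=6≤7), i→0 (data[0]=7≥7); i<j, swap → [6,6,6,7,7,6,6,7,8]
j→6 (data[6]=6≤7), i→3 (data[3]=7≥7); i<j, swap → [6,6,6,6,7,6,7,7,8]
j→5 (data[5]=6≤7), i→4 (data[4]=7≥7); i<j, swap → [6,6,6,6,6,7,7,7,8]
j→4, i→5; i≥j, return j=4. data = [6,6,6,6,6,7,7,7,8]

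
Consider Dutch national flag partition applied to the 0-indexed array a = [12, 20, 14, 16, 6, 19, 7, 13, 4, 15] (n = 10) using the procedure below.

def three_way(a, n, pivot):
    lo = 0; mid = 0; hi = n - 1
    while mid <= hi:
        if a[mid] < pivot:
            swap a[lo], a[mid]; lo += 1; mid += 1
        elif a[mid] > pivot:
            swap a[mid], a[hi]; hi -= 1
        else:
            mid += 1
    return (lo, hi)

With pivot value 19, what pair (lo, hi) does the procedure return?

(8, 8)

pivot = 19; lo=0, mid=0, hi=9
a[mid]=12<19: swap a[0],a[0]; lo=1,mid=1 → [12, 20, 14, 16, 6, 19, 7, 13, 4, 15]
a[mid]=20>19: swap a[1],a[9]; hi=8 → [12, 15, 14, 16, 6, 19, 7, 13, 4, 20]
a[mid]=15<19: swap a[1],a[1]; lo=2,mid=2 → [12, 15, 14, 16, 6, 19, 7, 13, 4, 20]
a[mid]=14<19: swap a[2],a[2]; lo=3,mid=3 → [12, 15, 14, 16, 6, 19, 7, 13, 4, 20]
a[mid]=16<19: swap a[3],a[3]; lo=4,mid=4 → [12, 15, 14, 16, 6, 19, 7, 13, 4, 20]
a[mid]=6<19: swap a[4],a[4]; lo=5,mid=5 → [12, 15, 14, 16, 6, 19, 7, 13, 4, 20]
a[mid]=19=19: mid=6
a[mid]=7<19: swap a[5],a[6]; lo=6,mid=7 → [12, 15, 14, 16, 6, 7, 19, 13, 4, 20]
a[mid]=13<19: swap a[6],a[7]; lo=7,mid=8 → [12, 15, 14, 16, 6, 7, 13, 19, 4, 20]
a[mid]=4<19: swap a[7],a[8]; lo=8,mid=9 → [12, 15, 14, 16, 6, 7, 13, 4, 19, 20]
end: lo=8, hi=8; a = [12, 15, 14, 16, 6, 7, 13, 4, 19, 20]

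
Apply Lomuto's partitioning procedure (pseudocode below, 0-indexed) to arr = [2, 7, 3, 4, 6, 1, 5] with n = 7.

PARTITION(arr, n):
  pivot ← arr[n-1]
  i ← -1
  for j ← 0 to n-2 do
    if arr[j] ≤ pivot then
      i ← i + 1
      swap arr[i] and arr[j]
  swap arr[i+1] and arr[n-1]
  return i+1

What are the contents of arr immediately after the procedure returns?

pivot = arr[6] = 5; i = -1
j=0: arr[0]=2 ≤ 5 → i=0, swap arr[0],arr[0] (no change) → [2, 7, 3, 4, 6, 1, 5]
j=1: arr[1]=7 > 5 → no swap
j=2: arr[2]=3 ≤ 5 → i=1, swap arr[1],arr[2] → [2, 3, 7, 4, 6, 1, 5]
j=3: arr[3]=4 ≤ 5 → i=2, swap arr[2],arr[3] → [2, 3, 4, 7, 6, 1, 5]
j=4: arr[4]=6 > 5 → no swap
j=5: arr[5]=1 ≤ 5 → i=3, swap arr[3],arr[5] → [2, 3, 4, 1, 6, 7, 5]
final swap arr[4],arr[6] → [2, 3, 4, 1, 5, 7, 6]; return 4

[2, 3, 4, 1, 5, 7, 6]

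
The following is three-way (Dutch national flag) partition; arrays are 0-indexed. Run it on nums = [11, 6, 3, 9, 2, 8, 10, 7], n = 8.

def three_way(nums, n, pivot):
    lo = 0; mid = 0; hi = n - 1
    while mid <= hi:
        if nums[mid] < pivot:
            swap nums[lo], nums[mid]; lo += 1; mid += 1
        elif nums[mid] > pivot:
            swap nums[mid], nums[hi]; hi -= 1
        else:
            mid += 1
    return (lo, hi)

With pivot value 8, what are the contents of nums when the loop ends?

[7, 6, 3, 2, 8, 10, 9, 11]

pivot = 8; lo=0, mid=0, hi=7
nums[mid]=11>8: swap nums[0],nums[7]; hi=6 → [7, 6, 3, 9, 2, 8, 10, 11]
nums[mid]=7<8: swap nums[0],nums[0]; lo=1,mid=1 → [7, 6, 3, 9, 2, 8, 10, 11]
nums[mid]=6<8: swap nums[1],nums[1]; lo=2,mid=2 → [7, 6, 3, 9, 2, 8, 10, 11]
nums[mid]=3<8: swap nums[2],nums[2]; lo=3,mid=3 → [7, 6, 3, 9, 2, 8, 10, 11]
nums[mid]=9>8: swap nums[3],nums[6]; hi=5 → [7, 6, 3, 10, 2, 8, 9, 11]
nums[mid]=10>8: swap nums[3],nums[5]; hi=4 → [7, 6, 3, 8, 2, 10, 9, 11]
nums[mid]=8=8: mid=4
nums[mid]=2<8: swap nums[3],nums[4]; lo=4,mid=5 → [7, 6, 3, 2, 8, 10, 9, 11]
end: lo=4, hi=4; nums = [7, 6, 3, 2, 8, 10, 9, 11]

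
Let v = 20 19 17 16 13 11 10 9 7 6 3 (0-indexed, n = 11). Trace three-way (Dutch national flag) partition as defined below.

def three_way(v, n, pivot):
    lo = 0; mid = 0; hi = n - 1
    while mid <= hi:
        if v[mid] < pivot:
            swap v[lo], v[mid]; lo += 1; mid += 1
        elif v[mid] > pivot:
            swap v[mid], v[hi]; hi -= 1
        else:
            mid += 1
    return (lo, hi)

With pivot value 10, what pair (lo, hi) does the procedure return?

pivot = 10; lo=0, mid=0, hi=10
v[mid]=20>10: swap v[0],v[10]; hi=9 → 3 19 17 16 13 11 10 9 7 6 20
v[mid]=3<10: swap v[0],v[0]; lo=1,mid=1 → 3 19 17 16 13 11 10 9 7 6 20
v[mid]=19>10: swap v[1],v[9]; hi=8 → 3 6 17 16 13 11 10 9 7 19 20
v[mid]=6<10: swap v[1],v[1]; lo=2,mid=2 → 3 6 17 16 13 11 10 9 7 19 20
v[mid]=17>10: swap v[2],v[8]; hi=7 → 3 6 7 16 13 11 10 9 17 19 20
v[mid]=7<10: swap v[2],v[2]; lo=3,mid=3 → 3 6 7 16 13 11 10 9 17 19 20
v[mid]=16>10: swap v[3],v[7]; hi=6 → 3 6 7 9 13 11 10 16 17 19 20
v[mid]=9<10: swap v[3],v[3]; lo=4,mid=4 → 3 6 7 9 13 11 10 16 17 19 20
v[mid]=13>10: swap v[4],v[6]; hi=5 → 3 6 7 9 10 11 13 16 17 19 20
v[mid]=10=10: mid=5
v[mid]=11>10: swap v[5],v[5]; hi=4 → 3 6 7 9 10 11 13 16 17 19 20
end: lo=4, hi=4; v = 3 6 7 9 10 11 13 16 17 19 20

(4, 4)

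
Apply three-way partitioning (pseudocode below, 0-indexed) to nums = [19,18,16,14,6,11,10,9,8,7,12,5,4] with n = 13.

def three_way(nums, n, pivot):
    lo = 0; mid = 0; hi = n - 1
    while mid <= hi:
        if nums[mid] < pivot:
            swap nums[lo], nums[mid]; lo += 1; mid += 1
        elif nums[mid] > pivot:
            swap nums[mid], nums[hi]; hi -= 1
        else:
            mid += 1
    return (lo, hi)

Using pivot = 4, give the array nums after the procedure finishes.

[4,16,14,6,11,10,9,8,7,12,5,18,19]

lo=0 mid=0 hi=12
19>4: swap(0,12), hi=11 ⇒ [4,18,16,14,6,11,10,9,8,7,12,5,19]
4=4: mid=1
18>4: swap(1,11), hi=10 ⇒ [4,5,16,14,6,11,10,9,8,7,12,18,19]
5>4: swap(1,10), hi=9 ⇒ [4,12,16,14,6,11,10,9,8,7,5,18,19]
12>4: swap(1,9), hi=8 ⇒ [4,7,16,14,6,11,10,9,8,12,5,18,19]
7>4: swap(1,8), hi=7 ⇒ [4,8,16,14,6,11,10,9,7,12,5,18,19]
8>4: swap(1,7), hi=6 ⇒ [4,9,16,14,6,11,10,8,7,12,5,18,19]
9>4: swap(1,6), hi=5 ⇒ [4,10,16,14,6,11,9,8,7,12,5,18,19]
10>4: swap(1,5), hi=4 ⇒ [4,11,16,14,6,10,9,8,7,12,5,18,19]
11>4: swap(1,4), hi=3 ⇒ [4,6,16,14,11,10,9,8,7,12,5,18,19]
6>4: swap(1,3), hi=2 ⇒ [4,14,16,6,11,10,9,8,7,12,5,18,19]
14>4: swap(1,2), hi=1 ⇒ [4,16,14,6,11,10,9,8,7,12,5,18,19]
16>4: swap(1,1), hi=0 ⇒ [4,16,14,6,11,10,9,8,7,12,5,18,19]
done. lo=0 hi=0; nums=[4,16,14,6,11,10,9,8,7,12,5,18,19]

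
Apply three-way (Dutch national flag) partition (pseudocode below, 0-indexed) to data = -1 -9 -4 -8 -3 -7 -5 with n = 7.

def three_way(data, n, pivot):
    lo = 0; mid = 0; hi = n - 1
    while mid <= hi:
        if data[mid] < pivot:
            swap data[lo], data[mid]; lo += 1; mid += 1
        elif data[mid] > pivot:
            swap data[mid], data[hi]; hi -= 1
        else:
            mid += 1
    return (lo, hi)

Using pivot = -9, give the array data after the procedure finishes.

-9 -4 -8 -3 -7 -5 -1

pivot = -9; lo=0, mid=0, hi=6
data[mid]=-1>-9: swap data[0],data[6]; hi=5 → -5 -9 -4 -8 -3 -7 -1
data[mid]=-5>-9: swap data[0],data[5]; hi=4 → -7 -9 -4 -8 -3 -5 -1
data[mid]=-7>-9: swap data[0],data[4]; hi=3 → -3 -9 -4 -8 -7 -5 -1
data[mid]=-3>-9: swap data[0],data[3]; hi=2 → -8 -9 -4 -3 -7 -5 -1
data[mid]=-8>-9: swap data[0],data[2]; hi=1 → -4 -9 -8 -3 -7 -5 -1
data[mid]=-4>-9: swap data[0],data[1]; hi=0 → -9 -4 -8 -3 -7 -5 -1
data[mid]=-9=-9: mid=1
end: lo=0, hi=0; data = -9 -4 -8 -3 -7 -5 -1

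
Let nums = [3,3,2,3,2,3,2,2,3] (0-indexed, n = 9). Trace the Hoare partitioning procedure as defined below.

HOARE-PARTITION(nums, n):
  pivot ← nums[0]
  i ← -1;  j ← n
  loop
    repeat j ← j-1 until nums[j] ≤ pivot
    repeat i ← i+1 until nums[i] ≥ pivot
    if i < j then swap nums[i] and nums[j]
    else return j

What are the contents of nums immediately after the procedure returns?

pivot=3
j stops at 8 (3), i stops at 0 (3); swap ⇒ [3,3,2,3,2,3,2,2,3]
j stops at 7 (2), i stops at 1 (3); swap ⇒ [3,2,2,3,2,3,2,3,3]
j stops at 6 (2), i stops at 3 (3); swap ⇒ [3,2,2,2,2,3,3,3,3]
j stops at 5, i stops at 5; i≥j ⇒ return 5. nums=[3,2,2,2,2,3,3,3,3]

[3,2,2,2,2,3,3,3,3]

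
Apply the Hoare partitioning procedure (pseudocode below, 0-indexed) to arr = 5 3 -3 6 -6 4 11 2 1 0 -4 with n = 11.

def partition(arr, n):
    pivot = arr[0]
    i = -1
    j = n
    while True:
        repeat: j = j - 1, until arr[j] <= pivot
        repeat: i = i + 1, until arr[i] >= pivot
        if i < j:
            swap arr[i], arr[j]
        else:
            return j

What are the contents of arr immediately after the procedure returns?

pivot=5
j stops at 10 (-4), i stops at 0 (5); swap ⇒ -4 3 -3 6 -6 4 11 2 1 0 5
j stops at 9 (0), i stops at 3 (6); swap ⇒ -4 3 -3 0 -6 4 11 2 1 6 5
j stops at 8 (1), i stops at 6 (11); swap ⇒ -4 3 -3 0 -6 4 1 2 11 6 5
j stops at 7, i stops at 8; i≥j ⇒ return 7. arr=-4 3 -3 0 -6 4 1 2 11 6 5

-4 3 -3 0 -6 4 1 2 11 6 5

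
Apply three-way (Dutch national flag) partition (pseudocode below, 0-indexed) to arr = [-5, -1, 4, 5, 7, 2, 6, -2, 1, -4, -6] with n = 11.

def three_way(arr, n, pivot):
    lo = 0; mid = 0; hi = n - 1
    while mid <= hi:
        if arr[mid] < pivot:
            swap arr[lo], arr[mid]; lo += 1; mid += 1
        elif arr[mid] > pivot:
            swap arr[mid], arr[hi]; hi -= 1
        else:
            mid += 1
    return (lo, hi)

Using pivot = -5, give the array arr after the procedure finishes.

[-6, -5, 5, 7, 2, 6, -2, 1, -4, 4, -1]

lo=0 mid=0 hi=10
-5=-5: mid=1
-1>-5: swap(1,10), hi=9 ⇒ [-5, -6, 4, 5, 7, 2, 6, -2, 1, -4, -1]
-6<-5: swap(0,1), lo=1 mid=2 ⇒ [-6, -5, 4, 5, 7, 2, 6, -2, 1, -4, -1]
4>-5: swap(2,9), hi=8 ⇒ [-6, -5, -4, 5, 7, 2, 6, -2, 1, 4, -1]
-4>-5: swap(2,8), hi=7 ⇒ [-6, -5, 1, 5, 7, 2, 6, -2, -4, 4, -1]
1>-5: swap(2,7), hi=6 ⇒ [-6, -5, -2, 5, 7, 2, 6, 1, -4, 4, -1]
-2>-5: swap(2,6), hi=5 ⇒ [-6, -5, 6, 5, 7, 2, -2, 1, -4, 4, -1]
6>-5: swap(2,5), hi=4 ⇒ [-6, -5, 2, 5, 7, 6, -2, 1, -4, 4, -1]
2>-5: swap(2,4), hi=3 ⇒ [-6, -5, 7, 5, 2, 6, -2, 1, -4, 4, -1]
7>-5: swap(2,3), hi=2 ⇒ [-6, -5, 5, 7, 2, 6, -2, 1, -4, 4, -1]
5>-5: swap(2,2), hi=1 ⇒ [-6, -5, 5, 7, 2, 6, -2, 1, -4, 4, -1]
done. lo=1 hi=1; arr=[-6, -5, 5, 7, 2, 6, -2, 1, -4, 4, -1]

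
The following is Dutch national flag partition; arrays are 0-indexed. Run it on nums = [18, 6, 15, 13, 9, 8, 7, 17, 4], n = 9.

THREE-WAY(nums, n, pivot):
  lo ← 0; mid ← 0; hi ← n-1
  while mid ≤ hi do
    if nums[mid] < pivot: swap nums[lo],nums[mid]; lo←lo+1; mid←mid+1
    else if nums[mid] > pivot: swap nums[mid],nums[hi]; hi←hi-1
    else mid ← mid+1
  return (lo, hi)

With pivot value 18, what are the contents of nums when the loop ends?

[6, 15, 13, 9, 8, 7, 17, 4, 18]

pivot = 18; lo=0, mid=0, hi=8
nums[mid]=18=18: mid=1
nums[mid]=6<18: swap nums[0],nums[1]; lo=1,mid=2 → [6, 18, 15, 13, 9, 8, 7, 17, 4]
nums[mid]=15<18: swap nums[1],nums[2]; lo=2,mid=3 → [6, 15, 18, 13, 9, 8, 7, 17, 4]
nums[mid]=13<18: swap nums[2],nums[3]; lo=3,mid=4 → [6, 15, 13, 18, 9, 8, 7, 17, 4]
nums[mid]=9<18: swap nums[3],nums[4]; lo=4,mid=5 → [6, 15, 13, 9, 18, 8, 7, 17, 4]
nums[mid]=8<18: swap nums[4],nums[5]; lo=5,mid=6 → [6, 15, 13, 9, 8, 18, 7, 17, 4]
nums[mid]=7<18: swap nums[5],nums[6]; lo=6,mid=7 → [6, 15, 13, 9, 8, 7, 18, 17, 4]
nums[mid]=17<18: swap nums[6],nums[7]; lo=7,mid=8 → [6, 15, 13, 9, 8, 7, 17, 18, 4]
nums[mid]=4<18: swap nums[7],nums[8]; lo=8,mid=9 → [6, 15, 13, 9, 8, 7, 17, 4, 18]
end: lo=8, hi=8; nums = [6, 15, 13, 9, 8, 7, 17, 4, 18]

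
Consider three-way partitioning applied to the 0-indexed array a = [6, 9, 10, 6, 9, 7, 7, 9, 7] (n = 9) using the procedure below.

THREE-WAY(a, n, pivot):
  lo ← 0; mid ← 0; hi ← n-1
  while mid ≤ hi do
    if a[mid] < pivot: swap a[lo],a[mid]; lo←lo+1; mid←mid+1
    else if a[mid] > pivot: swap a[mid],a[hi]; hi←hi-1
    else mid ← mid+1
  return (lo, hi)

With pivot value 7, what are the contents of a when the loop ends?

[6, 6, 7, 7, 7, 9, 9, 10, 9]

lo=0 mid=0 hi=8
6<7: swap(0,0), lo=1 mid=1 ⇒ [6, 9, 10, 6, 9, 7, 7, 9, 7]
9>7: swap(1,8), hi=7 ⇒ [6, 7, 10, 6, 9, 7, 7, 9, 9]
7=7: mid=2
10>7: swap(2,7), hi=6 ⇒ [6, 7, 9, 6, 9, 7, 7, 10, 9]
9>7: swap(2,6), hi=5 ⇒ [6, 7, 7, 6, 9, 7, 9, 10, 9]
7=7: mid=3
6<7: swap(1,3), lo=2 mid=4 ⇒ [6, 6, 7, 7, 9, 7, 9, 10, 9]
9>7: swap(4,5), hi=4 ⇒ [6, 6, 7, 7, 7, 9, 9, 10, 9]
7=7: mid=5
done. lo=2 hi=4; a=[6, 6, 7, 7, 7, 9, 9, 10, 9]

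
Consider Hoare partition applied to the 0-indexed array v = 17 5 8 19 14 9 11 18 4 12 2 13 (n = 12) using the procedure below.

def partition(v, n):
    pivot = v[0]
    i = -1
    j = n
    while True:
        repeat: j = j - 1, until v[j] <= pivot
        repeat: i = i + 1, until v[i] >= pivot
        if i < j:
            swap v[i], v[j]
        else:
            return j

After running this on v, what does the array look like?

pivot=17
j stops at 11 (13), i stops at 0 (17); swap ⇒ 13 5 8 19 14 9 11 18 4 12 2 17
j stops at 10 (2), i stops at 3 (19); swap ⇒ 13 5 8 2 14 9 11 18 4 12 19 17
j stops at 9 (12), i stops at 7 (18); swap ⇒ 13 5 8 2 14 9 11 12 4 18 19 17
j stops at 8, i stops at 9; i≥j ⇒ return 8. v=13 5 8 2 14 9 11 12 4 18 19 17

13 5 8 2 14 9 11 12 4 18 19 17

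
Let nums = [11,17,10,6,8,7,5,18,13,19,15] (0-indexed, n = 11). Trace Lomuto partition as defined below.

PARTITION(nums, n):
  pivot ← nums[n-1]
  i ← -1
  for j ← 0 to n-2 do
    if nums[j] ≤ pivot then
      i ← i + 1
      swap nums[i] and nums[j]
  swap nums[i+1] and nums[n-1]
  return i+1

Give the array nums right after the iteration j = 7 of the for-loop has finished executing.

pivot = nums[10] = 15; i = -1
j=0: nums[0]=11 ≤ 15 → i=0, swap nums[0],nums[0] (no change) → [11,17,10,6,8,7,5,18,13,19,15]
j=1: nums[1]=17 > 15 → no swap
j=2: nums[2]=10 ≤ 15 → i=1, swap nums[1],nums[2] → [11,10,17,6,8,7,5,18,13,19,15]
j=3: nums[3]=6 ≤ 15 → i=2, swap nums[2],nums[3] → [11,10,6,17,8,7,5,18,13,19,15]
j=4: nums[4]=8 ≤ 15 → i=3, swap nums[3],nums[4] → [11,10,6,8,17,7,5,18,13,19,15]
j=5: nums[5]=7 ≤ 15 → i=4, swap nums[4],nums[5] → [11,10,6,8,7,17,5,18,13,19,15]
j=6: nums[6]=5 ≤ 15 → i=5, swap nums[5],nums[6] → [11,10,6,8,7,5,17,18,13,19,15]
j=7: nums[7]=18 > 15 → no swap
(after j=7) nums = [11,10,6,8,7,5,17,18,13,19,15]

[11,10,6,8,7,5,17,18,13,19,15]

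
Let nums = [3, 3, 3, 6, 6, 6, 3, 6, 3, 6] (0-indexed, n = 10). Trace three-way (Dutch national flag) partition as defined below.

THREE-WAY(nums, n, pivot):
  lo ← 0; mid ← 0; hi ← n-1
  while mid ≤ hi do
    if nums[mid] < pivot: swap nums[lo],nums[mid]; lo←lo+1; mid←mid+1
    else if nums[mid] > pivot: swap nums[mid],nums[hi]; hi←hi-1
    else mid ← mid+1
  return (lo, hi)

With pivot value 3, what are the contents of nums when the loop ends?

[3, 3, 3, 3, 3, 6, 6, 6, 6, 6]

pivot = 3; lo=0, mid=0, hi=9
nums[mid]=3=3: mid=1
nums[mid]=3=3: mid=2
nums[mid]=3=3: mid=3
nums[mid]=6>3: swap nums[3],nums[9]; hi=8 → [3, 3, 3, 6, 6, 6, 3, 6, 3, 6]
nums[mid]=6>3: swap nums[3],nums[8]; hi=7 → [3, 3, 3, 3, 6, 6, 3, 6, 6, 6]
nums[mid]=3=3: mid=4
nums[mid]=6>3: swap nums[4],nums[7]; hi=6 → [3, 3, 3, 3, 6, 6, 3, 6, 6, 6]
nums[mid]=6>3: swap nums[4],nums[6]; hi=5 → [3, 3, 3, 3, 3, 6, 6, 6, 6, 6]
nums[mid]=3=3: mid=5
nums[mid]=6>3: swap nums[5],nums[5]; hi=4 → [3, 3, 3, 3, 3, 6, 6, 6, 6, 6]
end: lo=0, hi=4; nums = [3, 3, 3, 3, 3, 6, 6, 6, 6, 6]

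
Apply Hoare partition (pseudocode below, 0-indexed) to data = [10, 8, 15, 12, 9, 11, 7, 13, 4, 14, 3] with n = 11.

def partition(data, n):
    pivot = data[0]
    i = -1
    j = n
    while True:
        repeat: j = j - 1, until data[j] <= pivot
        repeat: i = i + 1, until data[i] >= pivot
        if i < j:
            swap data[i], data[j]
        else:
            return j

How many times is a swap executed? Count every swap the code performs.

pivot=10
j stops at 10 (3), i stops at 0 (10); swap ⇒ [3, 8, 15, 12, 9, 11, 7, 13, 4, 14, 10]
j stops at 8 (4), i stops at 2 (15); swap ⇒ [3, 8, 4, 12, 9, 11, 7, 13, 15, 14, 10]
j stops at 6 (7), i stops at 3 (12); swap ⇒ [3, 8, 4, 7, 9, 11, 12, 13, 15, 14, 10]
j stops at 4, i stops at 5; i≥j ⇒ return 4. data=[3, 8, 4, 7, 9, 11, 12, 13, 15, 14, 10]

3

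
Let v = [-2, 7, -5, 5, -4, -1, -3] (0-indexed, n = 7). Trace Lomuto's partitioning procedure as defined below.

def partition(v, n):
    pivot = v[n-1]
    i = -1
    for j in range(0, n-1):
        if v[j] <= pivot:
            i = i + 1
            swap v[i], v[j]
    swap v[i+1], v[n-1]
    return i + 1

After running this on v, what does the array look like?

[-5, -4, -3, 5, 7, -1, -2]

pivot = v[6] = -3; i = -1
j=0: v[0]=-2 > -3 → no swap
j=1: v[1]=7 > -3 → no swap
j=2: v[2]=-5 ≤ -3 → i=0, swap v[0],v[2] → [-5, 7, -2, 5, -4, -1, -3]
j=3: v[3]=5 > -3 → no swap
j=4: v[4]=-4 ≤ -3 → i=1, swap v[1],v[4] → [-5, -4, -2, 5, 7, -1, -3]
j=5: v[5]=-1 > -3 → no swap
final swap v[2],v[6] → [-5, -4, -3, 5, 7, -1, -2]; return 2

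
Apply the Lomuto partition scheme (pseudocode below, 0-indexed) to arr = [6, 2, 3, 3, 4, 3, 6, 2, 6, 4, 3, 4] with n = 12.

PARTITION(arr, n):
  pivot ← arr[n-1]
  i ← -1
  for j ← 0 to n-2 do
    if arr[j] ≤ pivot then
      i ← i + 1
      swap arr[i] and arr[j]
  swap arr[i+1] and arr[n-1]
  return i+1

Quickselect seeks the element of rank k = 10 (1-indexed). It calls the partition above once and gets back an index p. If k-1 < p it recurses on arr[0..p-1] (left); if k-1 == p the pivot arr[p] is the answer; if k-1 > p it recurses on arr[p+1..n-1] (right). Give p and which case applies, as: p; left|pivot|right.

8; right

pivot=4, i=-1
j=0: 6>4, skip
j=1: 2≤4, i=0, swap(0,1) ⇒ [2, 6, 3, 3, 4, 3, 6, 2, 6, 4, 3, 4]
j=2: 3≤4, i=1, swap(1,2) ⇒ [2, 3, 6, 3, 4, 3, 6, 2, 6, 4, 3, 4]
j=3: 3≤4, i=2, swap(2,3) ⇒ [2, 3, 3, 6, 4, 3, 6, 2, 6, 4, 3, 4]
j=4: 4≤4, i=3, swap(3,4) ⇒ [2, 3, 3, 4, 6, 3, 6, 2, 6, 4, 3, 4]
j=5: 3≤4, i=4, swap(4,5) ⇒ [2, 3, 3, 4, 3, 6, 6, 2, 6, 4, 3, 4]
j=6: 6>4, skip
j=7: 2≤4, i=5, swap(5,7) ⇒ [2, 3, 3, 4, 3, 2, 6, 6, 6, 4, 3, 4]
j=8: 6>4, skip
j=9: 4≤4, i=6, swap(6,9) ⇒ [2, 3, 3, 4, 3, 2, 4, 6, 6, 6, 3, 4]
j=10: 3≤4, i=7, swap(7,10) ⇒ [2, 3, 3, 4, 3, 2, 4, 3, 6, 6, 6, 4]
swap(8,11) ⇒ [2, 3, 3, 4, 3, 2, 4, 3, 4, 6, 6, 6]; return 8
p = 8; k-1 = 9 > 8 ⇒ right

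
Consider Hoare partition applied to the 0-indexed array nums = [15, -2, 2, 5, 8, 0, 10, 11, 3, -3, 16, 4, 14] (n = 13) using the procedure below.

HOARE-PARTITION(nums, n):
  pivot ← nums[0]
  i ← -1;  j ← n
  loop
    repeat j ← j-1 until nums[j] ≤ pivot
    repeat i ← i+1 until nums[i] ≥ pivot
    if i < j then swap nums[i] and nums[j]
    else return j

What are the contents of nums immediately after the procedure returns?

[14, -2, 2, 5, 8, 0, 10, 11, 3, -3, 4, 16, 15]

pivot=15
j stops at 12 (14), i stops at 0 (15); swap ⇒ [14, -2, 2, 5, 8, 0, 10, 11, 3, -3, 16, 4, 15]
j stops at 11 (4), i stops at 10 (16); swap ⇒ [14, -2, 2, 5, 8, 0, 10, 11, 3, -3, 4, 16, 15]
j stops at 10, i stops at 11; i≥j ⇒ return 10. nums=[14, -2, 2, 5, 8, 0, 10, 11, 3, -3, 4, 16, 15]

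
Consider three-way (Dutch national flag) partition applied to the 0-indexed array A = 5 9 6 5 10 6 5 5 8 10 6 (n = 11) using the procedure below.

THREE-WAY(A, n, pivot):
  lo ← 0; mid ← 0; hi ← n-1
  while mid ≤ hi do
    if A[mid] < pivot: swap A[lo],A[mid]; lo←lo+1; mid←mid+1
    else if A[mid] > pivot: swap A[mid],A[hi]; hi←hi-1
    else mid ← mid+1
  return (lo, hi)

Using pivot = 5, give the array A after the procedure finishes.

lo=0 mid=0 hi=10
5=5: mid=1
9>5: swap(1,10), hi=9 ⇒ 5 6 6 5 10 6 5 5 8 10 9
6>5: swap(1,9), hi=8 ⇒ 5 10 6 5 10 6 5 5 8 6 9
10>5: swap(1,8), hi=7 ⇒ 5 8 6 5 10 6 5 5 10 6 9
8>5: swap(1,7), hi=6 ⇒ 5 5 6 5 10 6 5 8 10 6 9
5=5: mid=2
6>5: swap(2,6), hi=5 ⇒ 5 5 5 5 10 6 6 8 10 6 9
5=5: mid=3
5=5: mid=4
10>5: swap(4,5), hi=4 ⇒ 5 5 5 5 6 10 6 8 10 6 9
6>5: swap(4,4), hi=3 ⇒ 5 5 5 5 6 10 6 8 10 6 9
done. lo=0 hi=3; A=5 5 5 5 6 10 6 8 10 6 9

5 5 5 5 6 10 6 8 10 6 9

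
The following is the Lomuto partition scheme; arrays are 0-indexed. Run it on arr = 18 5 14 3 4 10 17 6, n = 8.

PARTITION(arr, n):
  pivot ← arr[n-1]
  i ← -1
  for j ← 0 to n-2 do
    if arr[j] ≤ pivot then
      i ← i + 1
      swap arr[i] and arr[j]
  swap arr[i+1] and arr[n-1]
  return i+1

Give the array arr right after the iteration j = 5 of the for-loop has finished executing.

5 3 4 18 14 10 17 6

pivot = arr[7] = 6; i = -1
j=0: arr[0]=18 > 6 → no swap
j=1: arr[1]=5 ≤ 6 → i=0, swap arr[0],arr[1] → 5 18 14 3 4 10 17 6
j=2: arr[2]=14 > 6 → no swap
j=3: arr[3]=3 ≤ 6 → i=1, swap arr[1],arr[3] → 5 3 14 18 4 10 17 6
j=4: arr[4]=4 ≤ 6 → i=2, swap arr[2],arr[4] → 5 3 4 18 14 10 17 6
j=5: arr[5]=10 > 6 → no swap
(after j=5) arr = 5 3 4 18 14 10 17 6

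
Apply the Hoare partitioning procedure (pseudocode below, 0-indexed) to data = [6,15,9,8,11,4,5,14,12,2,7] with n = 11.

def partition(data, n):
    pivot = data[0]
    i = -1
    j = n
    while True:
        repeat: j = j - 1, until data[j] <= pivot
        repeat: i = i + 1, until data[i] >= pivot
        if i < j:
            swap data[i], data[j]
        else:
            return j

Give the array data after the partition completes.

[2,5,4,8,11,9,15,14,12,6,7]

pivot=6
j stops at 9 (2), i stops at 0 (6); swap ⇒ [2,15,9,8,11,4,5,14,12,6,7]
j stops at 6 (5), i stops at 1 (15); swap ⇒ [2,5,9,8,11,4,15,14,12,6,7]
j stops at 5 (4), i stops at 2 (9); swap ⇒ [2,5,4,8,11,9,15,14,12,6,7]
j stops at 2, i stops at 3; i≥j ⇒ return 2. data=[2,5,4,8,11,9,15,14,12,6,7]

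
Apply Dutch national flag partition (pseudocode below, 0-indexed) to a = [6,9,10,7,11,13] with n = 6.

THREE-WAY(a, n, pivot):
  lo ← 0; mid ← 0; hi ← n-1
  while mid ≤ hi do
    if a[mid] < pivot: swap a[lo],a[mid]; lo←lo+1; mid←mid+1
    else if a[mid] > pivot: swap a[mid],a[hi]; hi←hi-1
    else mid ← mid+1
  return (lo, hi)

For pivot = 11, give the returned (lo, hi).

(4, 4)

lo=0 mid=0 hi=5
6<11: swap(0,0), lo=1 mid=1 ⇒ [6,9,10,7,11,13]
9<11: swap(1,1), lo=2 mid=2 ⇒ [6,9,10,7,11,13]
10<11: swap(2,2), lo=3 mid=3 ⇒ [6,9,10,7,11,13]
7<11: swap(3,3), lo=4 mid=4 ⇒ [6,9,10,7,11,13]
11=11: mid=5
13>11: swap(5,5), hi=4 ⇒ [6,9,10,7,11,13]
done. lo=4 hi=4; a=[6,9,10,7,11,13]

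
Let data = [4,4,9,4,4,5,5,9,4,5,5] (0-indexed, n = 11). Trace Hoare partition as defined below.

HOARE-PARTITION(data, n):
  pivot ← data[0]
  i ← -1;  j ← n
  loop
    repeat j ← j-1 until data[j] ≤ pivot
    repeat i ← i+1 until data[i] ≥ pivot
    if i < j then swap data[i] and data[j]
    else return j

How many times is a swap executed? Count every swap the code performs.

pivot = data[0] = 4; i = -1, j = 11
j→8 (data[8]=4≤4), i→0 (data[0]=4≥4); i<j, swap → [4,4,9,4,4,5,5,9,4,5,5]
j→4 (data[4]=4≤4), i→1 (data[1]=4≥4); i<j, swap → [4,4,9,4,4,5,5,9,4,5,5]
j→3 (data[3]=4≤4), i→2 (data[2]=9≥4); i<j, swap → [4,4,4,9,4,5,5,9,4,5,5]
j→2, i→3; i≥j, return j=2. data = [4,4,4,9,4,5,5,9,4,5,5]

3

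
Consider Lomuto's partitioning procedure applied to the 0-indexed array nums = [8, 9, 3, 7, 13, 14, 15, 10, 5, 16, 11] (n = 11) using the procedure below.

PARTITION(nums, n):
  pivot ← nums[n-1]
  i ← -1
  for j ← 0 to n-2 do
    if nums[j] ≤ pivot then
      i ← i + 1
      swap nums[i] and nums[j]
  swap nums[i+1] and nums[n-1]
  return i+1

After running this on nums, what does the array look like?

pivot = nums[10] = 11; i = -1
j=0: nums[0]=8 ≤ 11 → i=0, swap nums[0],nums[0] (no change) → [8, 9, 3, 7, 13, 14, 15, 10, 5, 16, 11]
j=1: nums[1]=9 ≤ 11 → i=1, swap nums[1],nums[1] (no change) → [8, 9, 3, 7, 13, 14, 15, 10, 5, 16, 11]
j=2: nums[2]=3 ≤ 11 → i=2, swap nums[2],nums[2] (no change) → [8, 9, 3, 7, 13, 14, 15, 10, 5, 16, 11]
j=3: nums[3]=7 ≤ 11 → i=3, swap nums[3],nums[3] (no change) → [8, 9, 3, 7, 13, 14, 15, 10, 5, 16, 11]
j=4: nums[4]=13 > 11 → no swap
j=5: nums[5]=14 > 11 → no swap
j=6: nums[6]=15 > 11 → no swap
j=7: nums[7]=10 ≤ 11 → i=4, swap nums[4],nums[7] → [8, 9, 3, 7, 10, 14, 15, 13, 5, 16, 11]
j=8: nums[8]=5 ≤ 11 → i=5, swap nums[5],nums[8] → [8, 9, 3, 7, 10, 5, 15, 13, 14, 16, 11]
j=9: nums[9]=16 > 11 → no swap
final swap nums[6],nums[10] → [8, 9, 3, 7, 10, 5, 11, 13, 14, 16, 15]; return 6

[8, 9, 3, 7, 10, 5, 11, 13, 14, 16, 15]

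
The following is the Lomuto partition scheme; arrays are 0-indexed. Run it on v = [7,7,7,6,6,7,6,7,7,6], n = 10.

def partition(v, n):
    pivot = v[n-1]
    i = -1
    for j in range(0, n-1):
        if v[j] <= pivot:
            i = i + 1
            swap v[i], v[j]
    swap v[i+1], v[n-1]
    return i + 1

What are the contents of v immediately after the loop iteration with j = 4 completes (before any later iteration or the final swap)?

pivot = v[9] = 6; i = -1
j=0: v[0]=7 > 6 → no swap
j=1: v[1]=7 > 6 → no swap
j=2: v[2]=7 > 6 → no swap
j=3: v[3]=6 ≤ 6 → i=0, swap v[0],v[3] → [6,7,7,7,6,7,6,7,7,6]
j=4: v[4]=6 ≤ 6 → i=1, swap v[1],v[4] → [6,6,7,7,7,7,6,7,7,6]
(after j=4) v = [6,6,7,7,7,7,6,7,7,6]

[6,6,7,7,7,7,6,7,7,6]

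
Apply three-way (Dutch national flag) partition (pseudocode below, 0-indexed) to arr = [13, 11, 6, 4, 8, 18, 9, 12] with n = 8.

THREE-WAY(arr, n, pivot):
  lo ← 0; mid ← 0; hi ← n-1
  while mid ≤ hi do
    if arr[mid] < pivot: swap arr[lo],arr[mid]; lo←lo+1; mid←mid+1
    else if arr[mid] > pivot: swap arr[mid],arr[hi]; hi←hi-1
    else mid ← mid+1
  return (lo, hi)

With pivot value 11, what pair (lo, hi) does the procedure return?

(4, 4)

lo=0 mid=0 hi=7
13>11: swap(0,7), hi=6 ⇒ [12, 11, 6, 4, 8, 18, 9, 13]
12>11: swap(0,6), hi=5 ⇒ [9, 11, 6, 4, 8, 18, 12, 13]
9<11: swap(0,0), lo=1 mid=1 ⇒ [9, 11, 6, 4, 8, 18, 12, 13]
11=11: mid=2
6<11: swap(1,2), lo=2 mid=3 ⇒ [9, 6, 11, 4, 8, 18, 12, 13]
4<11: swap(2,3), lo=3 mid=4 ⇒ [9, 6, 4, 11, 8, 18, 12, 13]
8<11: swap(3,4), lo=4 mid=5 ⇒ [9, 6, 4, 8, 11, 18, 12, 13]
18>11: swap(5,5), hi=4 ⇒ [9, 6, 4, 8, 11, 18, 12, 13]
done. lo=4 hi=4; arr=[9, 6, 4, 8, 11, 18, 12, 13]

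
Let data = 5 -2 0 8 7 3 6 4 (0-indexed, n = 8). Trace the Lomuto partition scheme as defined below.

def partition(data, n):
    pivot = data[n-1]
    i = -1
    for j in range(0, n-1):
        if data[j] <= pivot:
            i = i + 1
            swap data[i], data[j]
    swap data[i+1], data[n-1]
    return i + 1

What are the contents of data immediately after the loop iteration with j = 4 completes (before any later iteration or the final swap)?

-2 0 5 8 7 3 6 4

pivot=4, i=-1
j=0: 5>4, skip
j=1: -2≤4, i=0, swap(0,1) ⇒ -2 5 0 8 7 3 6 4
j=2: 0≤4, i=1, swap(1,2) ⇒ -2 0 5 8 7 3 6 4
j=3: 8>4, skip
j=4: 7>4, skip
(after j=4) data = -2 0 5 8 7 3 6 4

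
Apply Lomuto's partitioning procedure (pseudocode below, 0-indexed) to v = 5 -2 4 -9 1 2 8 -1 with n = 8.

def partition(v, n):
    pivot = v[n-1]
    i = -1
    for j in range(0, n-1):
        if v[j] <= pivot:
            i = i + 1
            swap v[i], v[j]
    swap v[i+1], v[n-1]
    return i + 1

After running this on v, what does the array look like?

pivot = v[7] = -1; i = -1
j=0: v[0]=5 > -1 → no swap
j=1: v[1]=-2 ≤ -1 → i=0, swap v[0],v[1] → -2 5 4 -9 1 2 8 -1
j=2: v[2]=4 > -1 → no swap
j=3: v[3]=-9 ≤ -1 → i=1, swap v[1],v[3] → -2 -9 4 5 1 2 8 -1
j=4: v[4]=1 > -1 → no swap
j=5: v[5]=2 > -1 → no swap
j=6: v[6]=8 > -1 → no swap
final swap v[2],v[7] → -2 -9 -1 5 1 2 8 4; return 2

-2 -9 -1 5 1 2 8 4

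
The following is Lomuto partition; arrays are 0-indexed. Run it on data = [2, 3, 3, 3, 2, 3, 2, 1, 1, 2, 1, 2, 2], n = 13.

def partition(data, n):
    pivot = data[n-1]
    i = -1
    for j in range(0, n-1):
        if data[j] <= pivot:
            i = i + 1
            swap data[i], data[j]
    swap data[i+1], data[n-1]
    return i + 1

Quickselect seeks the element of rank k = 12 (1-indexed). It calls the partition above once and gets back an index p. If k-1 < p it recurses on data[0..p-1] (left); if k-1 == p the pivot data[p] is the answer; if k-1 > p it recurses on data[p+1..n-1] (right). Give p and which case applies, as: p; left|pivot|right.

8; right

pivot = data[12] = 2; i = -1
j=0: data[0]=2 ≤ 2 → i=0, swap data[0],data[0] (no change) → [2, 3, 3, 3, 2, 3, 2, 1, 1, 2, 1, 2, 2]
j=1: data[1]=3 > 2 → no swap
j=2: data[2]=3 > 2 → no swap
j=3: data[3]=3 > 2 → no swap
j=4: data[4]=2 ≤ 2 → i=1, swap data[1],data[4] → [2, 2, 3, 3, 3, 3, 2, 1, 1, 2, 1, 2, 2]
j=5: data[5]=3 > 2 → no swap
j=6: data[6]=2 ≤ 2 → i=2, swap data[2],data[6] → [2, 2, 2, 3, 3, 3, 3, 1, 1, 2, 1, 2, 2]
j=7: data[7]=1 ≤ 2 → i=3, swap data[3],data[7] → [2, 2, 2, 1, 3, 3, 3, 3, 1, 2, 1, 2, 2]
j=8: data[8]=1 ≤ 2 → i=4, swap data[4],data[8] → [2, 2, 2, 1, 1, 3, 3, 3, 3, 2, 1, 2, 2]
j=9: data[9]=2 ≤ 2 → i=5, swap data[5],data[9] → [2, 2, 2, 1, 1, 2, 3, 3, 3, 3, 1, 2, 2]
j=10: data[10]=1 ≤ 2 → i=6, swap data[6],data[10] → [2, 2, 2, 1, 1, 2, 1, 3, 3, 3, 3, 2, 2]
j=11: data[11]=2 ≤ 2 → i=7, swap data[7],data[11] → [2, 2, 2, 1, 1, 2, 1, 2, 3, 3, 3, 3, 2]
final swap data[8],data[12] → [2, 2, 2, 1, 1, 2, 1, 2, 2, 3, 3, 3, 3]; return 8
p = 8; k-1 = 11 > 8 ⇒ right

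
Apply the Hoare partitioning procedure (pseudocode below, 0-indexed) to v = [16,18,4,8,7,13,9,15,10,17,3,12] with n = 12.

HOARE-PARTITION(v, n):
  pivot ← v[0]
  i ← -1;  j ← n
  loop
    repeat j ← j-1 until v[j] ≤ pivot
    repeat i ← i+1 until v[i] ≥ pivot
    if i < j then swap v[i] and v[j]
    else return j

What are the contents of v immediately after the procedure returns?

[12,3,4,8,7,13,9,15,10,17,18,16]

pivot = v[0] = 16; i = -1, j = 12
j→11 (v[11]=12≤16), i→0 (v[0]=16≥16); i<j, swap → [12,18,4,8,7,13,9,15,10,17,3,16]
j→10 (v[10]=3≤16), i→1 (v[1]=18≥16); i<j, swap → [12,3,4,8,7,13,9,15,10,17,18,16]
j→8, i→9; i≥j, return j=8. v = [12,3,4,8,7,13,9,15,10,17,18,16]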